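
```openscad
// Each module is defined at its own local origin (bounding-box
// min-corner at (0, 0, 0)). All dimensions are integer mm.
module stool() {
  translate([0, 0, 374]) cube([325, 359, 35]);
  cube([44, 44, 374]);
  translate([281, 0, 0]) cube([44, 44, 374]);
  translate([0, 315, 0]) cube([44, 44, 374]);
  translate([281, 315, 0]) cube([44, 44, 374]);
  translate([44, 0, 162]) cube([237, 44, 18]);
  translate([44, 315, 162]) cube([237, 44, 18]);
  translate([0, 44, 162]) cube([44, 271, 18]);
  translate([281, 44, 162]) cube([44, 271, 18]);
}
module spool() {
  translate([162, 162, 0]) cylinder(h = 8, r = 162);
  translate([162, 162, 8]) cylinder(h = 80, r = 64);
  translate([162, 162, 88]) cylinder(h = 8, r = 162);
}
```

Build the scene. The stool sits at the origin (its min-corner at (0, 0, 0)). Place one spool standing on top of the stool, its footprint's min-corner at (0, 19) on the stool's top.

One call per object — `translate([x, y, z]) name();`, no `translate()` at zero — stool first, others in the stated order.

stool();
translate([0, 19, 409]) spool();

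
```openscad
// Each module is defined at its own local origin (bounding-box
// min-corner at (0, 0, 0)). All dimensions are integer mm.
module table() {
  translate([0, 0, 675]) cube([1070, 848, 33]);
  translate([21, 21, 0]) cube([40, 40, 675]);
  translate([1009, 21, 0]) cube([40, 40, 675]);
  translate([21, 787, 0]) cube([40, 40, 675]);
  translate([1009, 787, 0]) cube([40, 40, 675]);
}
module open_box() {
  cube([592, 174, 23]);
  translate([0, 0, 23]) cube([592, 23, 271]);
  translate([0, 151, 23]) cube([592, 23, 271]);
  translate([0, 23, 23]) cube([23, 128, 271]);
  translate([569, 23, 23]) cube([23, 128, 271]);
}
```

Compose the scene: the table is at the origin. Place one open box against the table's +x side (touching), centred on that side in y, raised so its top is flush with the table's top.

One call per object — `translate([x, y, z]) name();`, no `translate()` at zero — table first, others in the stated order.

table();
translate([1070, 337, 414]) open_box();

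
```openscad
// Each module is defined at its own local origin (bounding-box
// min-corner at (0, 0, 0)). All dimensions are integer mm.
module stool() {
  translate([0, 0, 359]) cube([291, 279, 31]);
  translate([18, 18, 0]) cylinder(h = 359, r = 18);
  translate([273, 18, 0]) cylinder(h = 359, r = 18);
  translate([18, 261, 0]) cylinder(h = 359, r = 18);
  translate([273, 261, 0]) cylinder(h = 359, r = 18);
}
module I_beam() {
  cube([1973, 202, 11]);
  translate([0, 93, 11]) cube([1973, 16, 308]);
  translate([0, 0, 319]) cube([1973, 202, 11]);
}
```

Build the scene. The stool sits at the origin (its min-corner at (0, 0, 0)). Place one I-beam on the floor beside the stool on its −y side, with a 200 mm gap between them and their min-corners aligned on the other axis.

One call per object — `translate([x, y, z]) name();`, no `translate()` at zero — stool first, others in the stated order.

stool();
translate([0, -402, 0]) I_beam();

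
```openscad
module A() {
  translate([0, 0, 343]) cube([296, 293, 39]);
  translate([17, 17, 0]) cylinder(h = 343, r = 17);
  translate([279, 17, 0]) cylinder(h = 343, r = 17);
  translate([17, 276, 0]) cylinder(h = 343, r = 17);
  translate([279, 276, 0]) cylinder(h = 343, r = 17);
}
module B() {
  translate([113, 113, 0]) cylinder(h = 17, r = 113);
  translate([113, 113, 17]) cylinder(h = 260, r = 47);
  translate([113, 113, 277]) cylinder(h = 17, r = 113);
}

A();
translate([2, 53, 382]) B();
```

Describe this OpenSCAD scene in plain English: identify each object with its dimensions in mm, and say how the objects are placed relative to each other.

A is a four-legged stool. The seat is 296×293 mm, 39 mm thick, top at z = 382 mm. It stands on four round legs, each 34 mm in diameter, from z = 0 to the seat underside, each leg's axis is inset half a diameter from the nearest pair of seat edges (so the leg's bounding box is flush with the corner).

B is a spool: two coaxial disc flanges of radius 113 mm and thickness 17 mm, joined by a core cylinder of radius 47 mm and height 260 mm. The lower flange rests on z = 0 and the three cylinders share a vertical axis.

The spool is on top of the stool.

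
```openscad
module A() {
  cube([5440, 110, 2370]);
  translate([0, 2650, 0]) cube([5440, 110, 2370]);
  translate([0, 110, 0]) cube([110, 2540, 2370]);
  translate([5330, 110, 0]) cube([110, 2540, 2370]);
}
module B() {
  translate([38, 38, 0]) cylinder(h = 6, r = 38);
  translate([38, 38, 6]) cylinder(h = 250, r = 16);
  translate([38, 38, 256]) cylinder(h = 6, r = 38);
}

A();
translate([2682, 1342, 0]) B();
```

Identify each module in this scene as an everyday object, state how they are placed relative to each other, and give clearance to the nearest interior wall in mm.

A is a house frame. B is a spool. The spool sits inside the house frame, centred. The clearance to the nearest interior wall is 1232 mm.

Clearances: x = 2572, y = 1232; minimum 1232 mm.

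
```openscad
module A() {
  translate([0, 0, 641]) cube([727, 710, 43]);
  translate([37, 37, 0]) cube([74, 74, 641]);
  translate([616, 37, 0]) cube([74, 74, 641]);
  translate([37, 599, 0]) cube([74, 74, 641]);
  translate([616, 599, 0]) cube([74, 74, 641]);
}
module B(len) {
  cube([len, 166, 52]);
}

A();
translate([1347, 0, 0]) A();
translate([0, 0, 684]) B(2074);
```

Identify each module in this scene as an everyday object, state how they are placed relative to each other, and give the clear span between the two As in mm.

Second table starts at x = 1347; first ends at x = 727; clear span = 1347 − 727 = 620 mm.

A is a table. B is a beam. A beam spans the tops of two tables. The clear span between the two tables is 620 mm.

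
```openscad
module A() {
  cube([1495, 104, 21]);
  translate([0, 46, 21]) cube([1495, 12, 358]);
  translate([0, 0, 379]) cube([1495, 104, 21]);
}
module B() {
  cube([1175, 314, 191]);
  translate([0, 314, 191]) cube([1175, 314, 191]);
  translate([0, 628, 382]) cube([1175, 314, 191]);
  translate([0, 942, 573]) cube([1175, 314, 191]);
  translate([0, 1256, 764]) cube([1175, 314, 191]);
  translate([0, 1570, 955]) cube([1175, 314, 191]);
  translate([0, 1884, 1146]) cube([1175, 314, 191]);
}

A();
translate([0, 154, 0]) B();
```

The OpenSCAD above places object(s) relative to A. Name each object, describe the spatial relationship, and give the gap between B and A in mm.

A is an I-beam. B is a staircase. The staircase is on the floor beside the I-beam on its +y side. The gap between the staircase and the I-beam is 50 mm.

The staircase's nearest face is 50 mm from the I-beam's +y face.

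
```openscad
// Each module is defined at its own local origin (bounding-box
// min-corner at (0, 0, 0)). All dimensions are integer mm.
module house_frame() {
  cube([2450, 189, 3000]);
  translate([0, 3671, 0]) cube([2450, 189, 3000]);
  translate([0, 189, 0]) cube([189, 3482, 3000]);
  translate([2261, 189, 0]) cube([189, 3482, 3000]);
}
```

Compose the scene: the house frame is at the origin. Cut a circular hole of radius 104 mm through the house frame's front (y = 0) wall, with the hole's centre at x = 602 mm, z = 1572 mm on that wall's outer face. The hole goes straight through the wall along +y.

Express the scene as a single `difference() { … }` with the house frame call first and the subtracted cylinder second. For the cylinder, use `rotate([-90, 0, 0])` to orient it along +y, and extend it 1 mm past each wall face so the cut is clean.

difference() {
  house_frame();
  translate([602, -1, 1572]) rotate([-90, 0, 0]) cylinder(h = 191, r = 104);
}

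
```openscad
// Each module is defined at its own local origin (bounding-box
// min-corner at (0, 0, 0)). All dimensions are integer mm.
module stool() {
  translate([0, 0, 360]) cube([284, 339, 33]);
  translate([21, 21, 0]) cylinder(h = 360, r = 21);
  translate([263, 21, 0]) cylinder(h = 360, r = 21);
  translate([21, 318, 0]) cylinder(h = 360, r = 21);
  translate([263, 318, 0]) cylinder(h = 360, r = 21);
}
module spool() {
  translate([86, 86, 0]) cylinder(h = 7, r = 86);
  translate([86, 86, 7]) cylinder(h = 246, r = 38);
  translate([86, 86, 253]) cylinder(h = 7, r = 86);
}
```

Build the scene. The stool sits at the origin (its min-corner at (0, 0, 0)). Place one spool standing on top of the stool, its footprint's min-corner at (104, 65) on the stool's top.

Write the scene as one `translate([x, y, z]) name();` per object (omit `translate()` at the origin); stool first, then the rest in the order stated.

stool();
translate([104, 65, 393]) spool();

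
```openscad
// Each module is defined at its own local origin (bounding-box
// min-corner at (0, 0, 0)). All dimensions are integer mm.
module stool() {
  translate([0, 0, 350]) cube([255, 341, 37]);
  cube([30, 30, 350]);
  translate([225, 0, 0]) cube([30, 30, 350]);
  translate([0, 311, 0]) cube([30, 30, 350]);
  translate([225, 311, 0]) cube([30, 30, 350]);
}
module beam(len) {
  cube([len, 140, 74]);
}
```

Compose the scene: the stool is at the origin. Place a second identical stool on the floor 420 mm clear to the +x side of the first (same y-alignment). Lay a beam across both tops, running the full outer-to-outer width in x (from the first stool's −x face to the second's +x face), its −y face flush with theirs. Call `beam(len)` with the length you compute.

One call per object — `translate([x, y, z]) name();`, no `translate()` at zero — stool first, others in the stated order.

stool();
translate([675, 0, 0]) stool();
translate([0, 0, 387]) beam(930);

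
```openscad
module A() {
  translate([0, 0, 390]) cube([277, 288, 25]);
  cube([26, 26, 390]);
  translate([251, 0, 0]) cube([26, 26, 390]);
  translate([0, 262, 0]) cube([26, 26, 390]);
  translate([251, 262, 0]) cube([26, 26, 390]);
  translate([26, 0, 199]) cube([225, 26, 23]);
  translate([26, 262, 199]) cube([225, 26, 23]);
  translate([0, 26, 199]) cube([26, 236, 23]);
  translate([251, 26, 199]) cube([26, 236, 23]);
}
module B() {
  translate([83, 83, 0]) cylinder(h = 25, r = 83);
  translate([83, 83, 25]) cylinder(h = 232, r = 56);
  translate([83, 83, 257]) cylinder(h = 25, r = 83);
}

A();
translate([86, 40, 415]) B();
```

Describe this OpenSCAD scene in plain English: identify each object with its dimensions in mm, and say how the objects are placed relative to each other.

A is a simple wooden stool: a rectangular seat 277 mm (x) by 288 mm (y), 25 mm thick, top face at z = 415 mm, on four square legs, each 26×26 mm in cross-section. The legs rest on z = 0, each flush with a corner of the seat. Four stretchers, 26 mm wide and 23 mm tall, connect adjacent legs with their undersides at z = 199 mm, each running between the inner faces of the legs it joins and aligned with the legs' outer faces on the other axis.

B is a spool: two coaxial disc flanges of radius 83 mm and thickness 25 mm, joined by a core cylinder of radius 56 mm and height 232 mm. The lower flange rests on z = 0 and the three cylinders share a vertical axis.

The spool is on top of the stool.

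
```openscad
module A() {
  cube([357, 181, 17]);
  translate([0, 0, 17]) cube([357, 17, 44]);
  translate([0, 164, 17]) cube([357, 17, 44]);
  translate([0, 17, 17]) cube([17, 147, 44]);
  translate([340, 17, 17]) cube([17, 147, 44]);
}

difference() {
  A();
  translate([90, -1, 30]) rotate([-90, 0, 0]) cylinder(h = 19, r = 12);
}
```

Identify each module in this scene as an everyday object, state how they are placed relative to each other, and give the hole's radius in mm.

The subtracted cylinder has r = 12 mm.

A is an open box. The open box has a circular hole through its front wall. The hole's radius is 12 mm.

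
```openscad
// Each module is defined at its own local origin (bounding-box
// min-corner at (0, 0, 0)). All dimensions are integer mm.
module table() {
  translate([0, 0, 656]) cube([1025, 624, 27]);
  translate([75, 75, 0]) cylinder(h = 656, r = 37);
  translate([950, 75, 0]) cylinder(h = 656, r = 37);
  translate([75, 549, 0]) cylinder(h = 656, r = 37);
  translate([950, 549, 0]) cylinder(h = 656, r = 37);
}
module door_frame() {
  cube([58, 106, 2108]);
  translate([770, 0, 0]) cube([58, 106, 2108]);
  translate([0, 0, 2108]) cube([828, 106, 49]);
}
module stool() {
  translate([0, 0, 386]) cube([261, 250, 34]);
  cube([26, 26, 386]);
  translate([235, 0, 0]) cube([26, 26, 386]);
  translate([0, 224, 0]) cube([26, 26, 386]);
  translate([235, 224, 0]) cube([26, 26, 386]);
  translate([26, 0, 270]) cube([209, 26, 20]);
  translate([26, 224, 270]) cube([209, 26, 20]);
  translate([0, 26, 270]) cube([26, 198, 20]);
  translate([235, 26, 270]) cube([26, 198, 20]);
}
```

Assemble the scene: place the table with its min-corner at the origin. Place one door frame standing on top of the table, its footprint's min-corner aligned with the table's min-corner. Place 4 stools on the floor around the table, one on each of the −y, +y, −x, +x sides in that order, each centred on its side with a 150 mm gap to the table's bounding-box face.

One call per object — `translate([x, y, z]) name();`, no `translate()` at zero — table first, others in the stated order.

table();
translate([0, 0, 683]) door_frame();
translate([382, -400, 0]) stool();
translate([382, 774, 0]) stool();
translate([-411, 187, 0]) stool();
translate([1175, 187, 0]) stool();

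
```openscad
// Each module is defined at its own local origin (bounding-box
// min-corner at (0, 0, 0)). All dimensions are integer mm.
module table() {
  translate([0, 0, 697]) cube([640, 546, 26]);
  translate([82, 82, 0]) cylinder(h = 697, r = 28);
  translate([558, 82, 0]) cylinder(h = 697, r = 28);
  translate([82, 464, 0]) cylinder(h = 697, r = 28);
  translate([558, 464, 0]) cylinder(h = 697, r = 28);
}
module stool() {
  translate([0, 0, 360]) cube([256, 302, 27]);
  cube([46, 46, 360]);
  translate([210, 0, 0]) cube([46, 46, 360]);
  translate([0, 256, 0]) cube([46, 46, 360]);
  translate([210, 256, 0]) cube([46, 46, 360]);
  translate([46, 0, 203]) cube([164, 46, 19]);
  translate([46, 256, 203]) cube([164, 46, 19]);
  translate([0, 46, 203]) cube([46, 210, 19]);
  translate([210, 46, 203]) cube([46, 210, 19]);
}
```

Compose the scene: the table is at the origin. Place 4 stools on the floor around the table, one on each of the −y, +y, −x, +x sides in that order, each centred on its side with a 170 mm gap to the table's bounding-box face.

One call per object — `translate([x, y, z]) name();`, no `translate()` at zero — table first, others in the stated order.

table();
translate([192, -472, 0]) stool();
translate([192, 716, 0]) stool();
translate([-426, 122, 0]) stool();
translate([810, 122, 0]) stool();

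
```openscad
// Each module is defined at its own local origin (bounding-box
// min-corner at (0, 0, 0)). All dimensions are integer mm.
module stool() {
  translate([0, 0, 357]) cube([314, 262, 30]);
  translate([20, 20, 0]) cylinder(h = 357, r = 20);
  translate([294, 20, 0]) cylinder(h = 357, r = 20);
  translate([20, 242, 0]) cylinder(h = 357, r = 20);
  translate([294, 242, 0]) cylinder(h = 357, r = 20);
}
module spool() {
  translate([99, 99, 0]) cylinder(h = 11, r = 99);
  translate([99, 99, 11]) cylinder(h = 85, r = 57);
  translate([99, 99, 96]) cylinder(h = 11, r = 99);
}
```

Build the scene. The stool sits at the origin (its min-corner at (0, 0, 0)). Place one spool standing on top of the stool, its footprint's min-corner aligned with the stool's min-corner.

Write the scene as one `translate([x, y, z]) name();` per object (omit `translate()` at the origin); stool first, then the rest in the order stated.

stool();
translate([0, 0, 387]) spool();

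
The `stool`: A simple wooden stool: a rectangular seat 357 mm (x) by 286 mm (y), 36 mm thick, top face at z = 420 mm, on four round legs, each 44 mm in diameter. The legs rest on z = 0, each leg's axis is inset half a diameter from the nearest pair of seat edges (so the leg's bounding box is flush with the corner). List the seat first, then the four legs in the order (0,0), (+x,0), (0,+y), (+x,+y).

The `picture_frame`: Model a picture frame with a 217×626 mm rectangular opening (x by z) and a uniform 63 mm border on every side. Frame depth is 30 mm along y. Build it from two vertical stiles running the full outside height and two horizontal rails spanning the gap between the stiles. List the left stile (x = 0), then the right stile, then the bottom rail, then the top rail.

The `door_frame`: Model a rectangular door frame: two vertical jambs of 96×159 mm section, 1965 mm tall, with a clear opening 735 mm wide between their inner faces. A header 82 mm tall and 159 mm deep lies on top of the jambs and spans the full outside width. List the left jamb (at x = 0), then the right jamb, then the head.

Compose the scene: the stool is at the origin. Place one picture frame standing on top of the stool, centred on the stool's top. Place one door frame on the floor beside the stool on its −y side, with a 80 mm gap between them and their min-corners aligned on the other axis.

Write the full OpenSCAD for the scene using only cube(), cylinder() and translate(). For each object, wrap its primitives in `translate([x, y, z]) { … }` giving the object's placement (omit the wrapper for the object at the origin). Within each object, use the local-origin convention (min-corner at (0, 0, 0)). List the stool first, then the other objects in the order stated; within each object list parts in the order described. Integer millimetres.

translate([0, 0, 384]) cube([357, 286, 36]);
translate([22, 22, 0]) cylinder(h = 384, r = 22);
translate([335, 22, 0]) cylinder(h = 384, r = 22);
translate([22, 264, 0]) cylinder(h = 384, r = 22);
translate([335, 264, 0]) cylinder(h = 384, r = 22);
translate([7, 128, 420]) {
  cube([63, 30, 752]);
  translate([280, 0, 0]) cube([63, 30, 752]);
  translate([63, 0, 0]) cube([217, 30, 63]);
  translate([63, 0, 689]) cube([217, 30, 63]);
}
translate([0, -239, 0]) {
  cube([96, 159, 1965]);
  translate([831, 0, 0]) cube([96, 159, 1965]);
  translate([0, 0, 1965]) cube([927, 159, 82]);
}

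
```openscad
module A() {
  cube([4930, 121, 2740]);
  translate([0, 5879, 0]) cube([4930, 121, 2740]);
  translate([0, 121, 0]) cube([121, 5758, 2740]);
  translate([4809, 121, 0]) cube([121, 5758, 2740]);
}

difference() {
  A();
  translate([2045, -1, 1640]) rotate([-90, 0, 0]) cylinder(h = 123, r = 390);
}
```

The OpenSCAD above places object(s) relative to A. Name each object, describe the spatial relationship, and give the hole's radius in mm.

A is a house frame. The house frame has a circular hole through its front wall. The hole's radius is 390 mm.

The subtracted cylinder has r = 390 mm.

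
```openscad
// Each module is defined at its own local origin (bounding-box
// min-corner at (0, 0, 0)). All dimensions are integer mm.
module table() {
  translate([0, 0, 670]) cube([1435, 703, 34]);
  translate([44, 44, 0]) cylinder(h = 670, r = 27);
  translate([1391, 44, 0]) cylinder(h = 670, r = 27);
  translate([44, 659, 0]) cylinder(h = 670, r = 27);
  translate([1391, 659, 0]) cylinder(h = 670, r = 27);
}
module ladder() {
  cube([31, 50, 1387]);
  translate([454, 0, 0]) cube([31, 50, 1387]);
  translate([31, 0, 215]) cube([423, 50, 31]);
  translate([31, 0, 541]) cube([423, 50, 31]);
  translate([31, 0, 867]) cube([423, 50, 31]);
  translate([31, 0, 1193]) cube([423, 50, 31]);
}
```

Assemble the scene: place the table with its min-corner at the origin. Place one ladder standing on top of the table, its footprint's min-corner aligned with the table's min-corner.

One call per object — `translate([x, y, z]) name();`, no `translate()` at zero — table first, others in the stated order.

table();
translate([0, 0, 704]) ladder();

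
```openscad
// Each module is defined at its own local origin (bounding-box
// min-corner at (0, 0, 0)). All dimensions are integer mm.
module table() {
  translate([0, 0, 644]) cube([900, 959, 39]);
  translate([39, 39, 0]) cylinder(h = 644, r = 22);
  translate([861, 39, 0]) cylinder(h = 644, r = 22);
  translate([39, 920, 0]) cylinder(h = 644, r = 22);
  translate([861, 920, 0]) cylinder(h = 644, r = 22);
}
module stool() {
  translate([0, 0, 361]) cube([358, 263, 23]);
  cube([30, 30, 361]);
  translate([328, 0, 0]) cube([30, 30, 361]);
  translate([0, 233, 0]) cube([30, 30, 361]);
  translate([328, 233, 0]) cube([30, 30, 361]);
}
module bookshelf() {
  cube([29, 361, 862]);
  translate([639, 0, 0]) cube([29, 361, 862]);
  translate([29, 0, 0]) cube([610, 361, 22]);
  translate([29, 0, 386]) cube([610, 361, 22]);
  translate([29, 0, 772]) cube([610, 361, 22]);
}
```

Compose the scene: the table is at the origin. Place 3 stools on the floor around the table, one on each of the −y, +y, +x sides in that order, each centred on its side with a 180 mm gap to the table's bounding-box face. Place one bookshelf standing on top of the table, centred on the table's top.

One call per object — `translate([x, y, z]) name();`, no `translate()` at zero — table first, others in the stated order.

table();
translate([271, -443, 0]) stool();
translate([271, 1139, 0]) stool();
translate([1080, 348, 0]) stool();
translate([116, 299, 683]) bookshelf();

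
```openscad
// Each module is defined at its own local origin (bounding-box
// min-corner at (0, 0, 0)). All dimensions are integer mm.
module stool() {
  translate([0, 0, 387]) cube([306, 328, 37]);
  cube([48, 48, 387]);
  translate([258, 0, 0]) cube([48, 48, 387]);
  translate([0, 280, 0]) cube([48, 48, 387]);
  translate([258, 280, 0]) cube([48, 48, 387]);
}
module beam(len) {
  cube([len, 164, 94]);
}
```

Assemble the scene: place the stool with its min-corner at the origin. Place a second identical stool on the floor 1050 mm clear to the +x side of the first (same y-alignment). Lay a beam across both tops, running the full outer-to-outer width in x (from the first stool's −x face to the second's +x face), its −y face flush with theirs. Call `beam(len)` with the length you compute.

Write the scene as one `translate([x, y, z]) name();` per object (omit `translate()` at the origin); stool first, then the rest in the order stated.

stool();
translate([1356, 0, 0]) stool();
translate([0, 0, 424]) beam(1662);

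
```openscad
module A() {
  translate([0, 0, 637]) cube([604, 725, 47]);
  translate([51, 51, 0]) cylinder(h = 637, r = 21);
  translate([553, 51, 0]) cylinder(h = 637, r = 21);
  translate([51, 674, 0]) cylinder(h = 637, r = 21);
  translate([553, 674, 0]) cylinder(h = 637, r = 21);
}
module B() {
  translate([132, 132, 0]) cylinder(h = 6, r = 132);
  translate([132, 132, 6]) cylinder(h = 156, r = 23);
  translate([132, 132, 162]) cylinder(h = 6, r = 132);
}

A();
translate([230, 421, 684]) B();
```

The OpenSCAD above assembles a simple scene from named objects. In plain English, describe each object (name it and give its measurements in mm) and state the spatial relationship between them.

A is a rectangular dining table. The top is 604×725×47 mm with its upper surface at z = 684 mm. It stands on four round legs of 42 mm diameter, each leg's bounding box inset 30 mm from the nearest pair of top edges, running from the floor to the underside of the top.

B is a spool: two coaxial disc flanges of radius 132 mm and thickness 6 mm, joined by a core cylinder of radius 23 mm and height 156 mm. The lower flange rests on z = 0 and the three cylinders share a vertical axis.

The spool is on top of the table.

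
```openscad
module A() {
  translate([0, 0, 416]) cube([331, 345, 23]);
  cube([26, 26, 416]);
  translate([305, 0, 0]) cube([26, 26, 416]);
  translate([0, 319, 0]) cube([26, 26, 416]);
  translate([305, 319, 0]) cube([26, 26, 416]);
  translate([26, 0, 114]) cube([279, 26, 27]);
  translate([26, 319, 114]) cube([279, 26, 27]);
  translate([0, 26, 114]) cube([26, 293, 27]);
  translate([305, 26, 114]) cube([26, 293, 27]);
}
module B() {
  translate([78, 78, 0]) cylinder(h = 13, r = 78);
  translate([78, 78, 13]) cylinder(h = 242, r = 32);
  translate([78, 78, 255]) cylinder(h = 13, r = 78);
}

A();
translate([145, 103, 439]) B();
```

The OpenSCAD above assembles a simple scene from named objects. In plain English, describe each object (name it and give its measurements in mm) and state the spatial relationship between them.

A is a four-legged stool. The seat is a 331×345×23 mm slab whose top surface is at z = 439 mm; four square legs, each 26×26 mm in cross-section, run from the floor (z = 0) to the underside of the seat, each flush with a corner of the seat. Four stretchers, 26 mm wide and 27 mm tall, connect adjacent legs with their undersides at z = 114 mm, each running between the inner faces of the legs it joins and aligned with the legs' outer faces on the other axis.

B is a spool: two coaxial disc flanges of radius 78 mm and thickness 13 mm, joined by a core cylinder of radius 32 mm and height 242 mm. The lower flange rests on z = 0 and the three cylinders share a vertical axis.

The spool is on top of the stool.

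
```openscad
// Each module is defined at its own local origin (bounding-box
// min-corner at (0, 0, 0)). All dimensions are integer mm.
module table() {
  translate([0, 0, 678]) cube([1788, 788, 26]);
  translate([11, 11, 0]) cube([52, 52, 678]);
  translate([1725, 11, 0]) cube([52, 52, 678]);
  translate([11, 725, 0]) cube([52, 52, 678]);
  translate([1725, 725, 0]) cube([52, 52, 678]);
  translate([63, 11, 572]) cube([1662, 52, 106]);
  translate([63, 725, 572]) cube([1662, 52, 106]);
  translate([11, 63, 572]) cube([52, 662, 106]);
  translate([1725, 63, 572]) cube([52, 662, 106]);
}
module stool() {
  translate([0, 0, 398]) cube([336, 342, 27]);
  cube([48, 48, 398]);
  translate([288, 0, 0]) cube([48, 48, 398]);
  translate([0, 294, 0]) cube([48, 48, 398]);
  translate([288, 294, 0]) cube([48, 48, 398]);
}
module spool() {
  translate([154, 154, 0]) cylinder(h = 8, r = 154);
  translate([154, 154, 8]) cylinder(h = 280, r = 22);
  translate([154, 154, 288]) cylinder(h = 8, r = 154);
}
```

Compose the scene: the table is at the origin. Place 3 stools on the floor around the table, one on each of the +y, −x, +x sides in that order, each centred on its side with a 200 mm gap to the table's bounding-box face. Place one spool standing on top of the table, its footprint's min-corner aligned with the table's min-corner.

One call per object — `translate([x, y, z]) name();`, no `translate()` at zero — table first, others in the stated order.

table();
translate([726, 988, 0]) stool();
translate([-536, 223, 0]) stool();
translate([1988, 223, 0]) stool();
translate([0, 0, 704]) spool();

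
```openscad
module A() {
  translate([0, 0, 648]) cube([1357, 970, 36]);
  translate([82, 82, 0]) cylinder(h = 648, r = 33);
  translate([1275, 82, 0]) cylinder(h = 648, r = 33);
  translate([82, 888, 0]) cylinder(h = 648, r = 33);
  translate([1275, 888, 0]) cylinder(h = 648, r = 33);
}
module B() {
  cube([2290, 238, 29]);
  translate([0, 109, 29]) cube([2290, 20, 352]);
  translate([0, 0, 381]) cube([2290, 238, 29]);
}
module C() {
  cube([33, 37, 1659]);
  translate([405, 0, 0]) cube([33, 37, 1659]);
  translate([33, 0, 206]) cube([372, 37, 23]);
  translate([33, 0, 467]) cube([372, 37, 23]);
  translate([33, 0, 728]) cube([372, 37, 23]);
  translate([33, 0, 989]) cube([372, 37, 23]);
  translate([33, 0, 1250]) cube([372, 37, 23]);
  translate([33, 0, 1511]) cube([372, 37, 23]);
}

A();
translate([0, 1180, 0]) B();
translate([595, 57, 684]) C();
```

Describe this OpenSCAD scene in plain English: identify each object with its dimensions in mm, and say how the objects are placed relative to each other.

A is a table with a 1357×970 mm rectangular top, 36 mm thick, top surface at z = 684 mm, supported by four round legs of 66 mm diameter, each leg's bounding box inset 49 mm from the nearest pair of top edges, running from the floor.

B is an I-beam lying along x, 2290 mm long. Overall section height 410 mm. Two flanges 238 mm wide (y) and 29 mm thick, one on the floor and one at the top; a web 20 mm thick runs between them, centred on the flange width.

C is a wooden ladder with two side rails of 33×37 mm section and 1659 mm height, set 438 mm apart overall. Between them run 6 rectangular rungs (37 mm deep, 23 mm thick), front faces flush with the rails' −y face. The bottom of the first rung is 206 mm above the floor and each subsequent rung is 261 mm higher than the one below.

The I-beam is on the floor beside the table on its +y side. The ladder is on top of the table.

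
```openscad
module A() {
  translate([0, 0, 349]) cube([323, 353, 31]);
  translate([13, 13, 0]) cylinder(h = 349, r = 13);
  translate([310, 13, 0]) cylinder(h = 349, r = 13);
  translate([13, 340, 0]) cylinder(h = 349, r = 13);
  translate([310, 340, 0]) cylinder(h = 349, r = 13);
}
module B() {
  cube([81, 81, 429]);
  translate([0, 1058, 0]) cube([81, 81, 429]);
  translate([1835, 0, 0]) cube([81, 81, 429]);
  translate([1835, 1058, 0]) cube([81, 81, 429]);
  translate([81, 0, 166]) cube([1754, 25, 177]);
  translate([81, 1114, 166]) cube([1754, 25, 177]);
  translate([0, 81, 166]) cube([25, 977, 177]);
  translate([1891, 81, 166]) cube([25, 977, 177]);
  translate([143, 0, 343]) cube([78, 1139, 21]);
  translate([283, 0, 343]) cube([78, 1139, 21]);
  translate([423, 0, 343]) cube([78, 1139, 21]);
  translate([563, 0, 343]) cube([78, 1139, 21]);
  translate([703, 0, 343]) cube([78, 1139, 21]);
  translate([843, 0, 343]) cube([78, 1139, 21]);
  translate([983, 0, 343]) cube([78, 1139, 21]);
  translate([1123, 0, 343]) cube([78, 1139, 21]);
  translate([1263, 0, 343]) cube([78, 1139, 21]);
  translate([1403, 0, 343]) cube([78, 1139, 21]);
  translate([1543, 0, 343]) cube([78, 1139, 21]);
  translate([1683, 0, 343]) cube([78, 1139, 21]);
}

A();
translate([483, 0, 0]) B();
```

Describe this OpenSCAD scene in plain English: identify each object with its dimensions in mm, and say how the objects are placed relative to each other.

A is a four-legged stool. The seat is 323×353 mm, 31 mm thick, top at z = 380 mm. It stands on four round legs, each 26 mm in diameter, from z = 0 to the seat underside, each leg's axis is inset half a diameter from the nearest pair of seat edges (so the leg's bounding box is flush with the corner).

B is a bed frame 1916 mm long (x) by 1139 mm wide (y). Four 81×81 mm corner posts, 429 mm tall, at the corners of the footprint. Four rails of 25 mm thickness and 177 mm height run between adjacent posts with their undersides at z = 166 mm, their outer faces flush with the outside of the frame (the two x-running rails run between the posts' inner faces; the two y-running rails run between the posts' inner faces). 12 slats, each 78 mm wide (x) and 21 mm thick, lie across the top of the two x-running rails, running the full 1139 mm width of the frame in y; the slats are evenly spaced along x between the inner faces of the end posts with equal gaps (rounded down to the nearest mm) at the −x end and between each pair — any rounding remainder accumulates at the +x end.

The bed frame is on the floor beside the stool on its +x side.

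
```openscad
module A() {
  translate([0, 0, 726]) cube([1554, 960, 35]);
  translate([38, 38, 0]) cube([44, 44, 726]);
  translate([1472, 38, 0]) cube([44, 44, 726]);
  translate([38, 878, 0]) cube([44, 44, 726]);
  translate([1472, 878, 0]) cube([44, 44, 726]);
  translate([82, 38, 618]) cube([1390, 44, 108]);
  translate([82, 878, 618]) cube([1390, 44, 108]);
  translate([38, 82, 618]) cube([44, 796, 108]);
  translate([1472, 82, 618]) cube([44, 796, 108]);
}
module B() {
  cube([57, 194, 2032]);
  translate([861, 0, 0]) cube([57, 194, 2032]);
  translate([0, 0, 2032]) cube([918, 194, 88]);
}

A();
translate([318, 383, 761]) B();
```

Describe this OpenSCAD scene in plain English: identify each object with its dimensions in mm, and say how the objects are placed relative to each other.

A is a table: top 1554 mm (x) × 960 mm (y), 35 mm thick, upper face at z = 761 mm, on four 44×44 mm square legs, each inset 38 mm from the nearest pair of top edges, running from z = 0 to the bottom of the top. Four apron rails, 44 mm thick and 108 mm tall, run between adjacent legs with their top edges flush with the underside of the top and their outer faces flush with the legs' outer faces.

B is a door frame. The clear opening is 804 mm wide and 2032 mm high. Two 57 mm wide jambs, 194 mm deep, stand either side of the opening from the floor to the top of the opening. A 88 mm thick head sits across the top of both jambs, spanning the full outside width of the frame.

The door frame is on top of the table, centred.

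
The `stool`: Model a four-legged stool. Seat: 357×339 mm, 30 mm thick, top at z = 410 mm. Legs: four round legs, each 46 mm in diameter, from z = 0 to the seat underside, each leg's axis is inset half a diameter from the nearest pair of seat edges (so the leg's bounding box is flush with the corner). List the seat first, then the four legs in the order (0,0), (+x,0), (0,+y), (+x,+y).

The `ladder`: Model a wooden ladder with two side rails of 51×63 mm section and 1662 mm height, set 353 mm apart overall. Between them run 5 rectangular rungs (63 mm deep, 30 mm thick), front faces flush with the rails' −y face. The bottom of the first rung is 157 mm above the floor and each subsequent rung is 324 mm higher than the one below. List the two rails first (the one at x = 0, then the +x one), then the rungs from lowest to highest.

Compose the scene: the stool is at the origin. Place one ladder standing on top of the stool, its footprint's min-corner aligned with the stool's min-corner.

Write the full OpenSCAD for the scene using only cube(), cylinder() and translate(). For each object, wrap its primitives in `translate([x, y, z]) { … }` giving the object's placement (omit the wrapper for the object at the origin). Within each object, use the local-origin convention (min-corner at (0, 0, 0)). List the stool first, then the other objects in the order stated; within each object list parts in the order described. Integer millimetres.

translate([0, 0, 380]) cube([357, 339, 30]);
translate([23, 23, 0]) cylinder(h = 380, r = 23);
translate([334, 23, 0]) cylinder(h = 380, r = 23);
translate([23, 316, 0]) cylinder(h = 380, r = 23);
translate([334, 316, 0]) cylinder(h = 380, r = 23);
translate([0, 0, 410]) {
  cube([51, 63, 1662]);
  translate([302, 0, 0]) cube([51, 63, 1662]);
  translate([51, 0, 157]) cube([251, 63, 30]);
  translate([51, 0, 481]) cube([251, 63, 30]);
  translate([51, 0, 805]) cube([251, 63, 30]);
  translate([51, 0, 1129]) cube([251, 63, 30]);
  translate([51, 0, 1453]) cube([251, 63, 30]);
}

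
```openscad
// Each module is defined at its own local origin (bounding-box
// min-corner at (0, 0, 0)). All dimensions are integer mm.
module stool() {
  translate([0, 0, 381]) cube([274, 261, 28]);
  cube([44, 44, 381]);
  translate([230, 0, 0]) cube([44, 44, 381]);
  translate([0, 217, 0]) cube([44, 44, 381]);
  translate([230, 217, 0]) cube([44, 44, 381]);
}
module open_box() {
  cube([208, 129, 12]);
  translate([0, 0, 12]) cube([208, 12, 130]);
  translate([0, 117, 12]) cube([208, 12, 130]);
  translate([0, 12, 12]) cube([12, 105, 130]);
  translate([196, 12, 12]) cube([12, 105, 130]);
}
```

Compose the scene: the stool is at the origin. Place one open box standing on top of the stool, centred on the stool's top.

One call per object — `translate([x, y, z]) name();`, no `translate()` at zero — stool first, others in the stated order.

stool();
translate([33, 66, 409]) open_box();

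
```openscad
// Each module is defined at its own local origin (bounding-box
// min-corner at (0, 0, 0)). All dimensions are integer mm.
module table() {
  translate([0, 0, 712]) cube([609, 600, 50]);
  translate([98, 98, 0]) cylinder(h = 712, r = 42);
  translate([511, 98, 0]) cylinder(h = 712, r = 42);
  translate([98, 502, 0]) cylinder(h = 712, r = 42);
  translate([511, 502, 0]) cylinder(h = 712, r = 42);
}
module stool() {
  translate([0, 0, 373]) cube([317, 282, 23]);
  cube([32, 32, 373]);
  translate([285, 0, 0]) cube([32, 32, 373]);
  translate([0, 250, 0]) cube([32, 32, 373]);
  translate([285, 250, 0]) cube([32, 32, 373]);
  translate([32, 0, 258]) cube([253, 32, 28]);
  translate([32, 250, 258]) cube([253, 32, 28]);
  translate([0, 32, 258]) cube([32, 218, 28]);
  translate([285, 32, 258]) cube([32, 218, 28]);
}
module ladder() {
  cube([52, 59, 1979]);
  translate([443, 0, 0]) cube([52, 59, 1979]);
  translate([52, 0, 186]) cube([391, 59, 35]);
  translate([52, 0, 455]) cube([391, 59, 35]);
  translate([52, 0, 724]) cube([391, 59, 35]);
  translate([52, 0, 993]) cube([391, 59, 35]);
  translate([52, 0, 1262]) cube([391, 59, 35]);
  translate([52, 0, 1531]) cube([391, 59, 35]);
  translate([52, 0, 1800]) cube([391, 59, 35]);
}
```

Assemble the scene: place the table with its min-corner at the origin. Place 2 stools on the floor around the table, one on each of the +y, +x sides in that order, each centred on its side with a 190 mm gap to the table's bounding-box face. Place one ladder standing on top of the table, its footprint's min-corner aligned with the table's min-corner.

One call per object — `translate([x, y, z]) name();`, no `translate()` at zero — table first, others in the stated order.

table();
translate([146, 790, 0]) stool();
translate([799, 159, 0]) stool();
translate([0, 0, 762]) ladder();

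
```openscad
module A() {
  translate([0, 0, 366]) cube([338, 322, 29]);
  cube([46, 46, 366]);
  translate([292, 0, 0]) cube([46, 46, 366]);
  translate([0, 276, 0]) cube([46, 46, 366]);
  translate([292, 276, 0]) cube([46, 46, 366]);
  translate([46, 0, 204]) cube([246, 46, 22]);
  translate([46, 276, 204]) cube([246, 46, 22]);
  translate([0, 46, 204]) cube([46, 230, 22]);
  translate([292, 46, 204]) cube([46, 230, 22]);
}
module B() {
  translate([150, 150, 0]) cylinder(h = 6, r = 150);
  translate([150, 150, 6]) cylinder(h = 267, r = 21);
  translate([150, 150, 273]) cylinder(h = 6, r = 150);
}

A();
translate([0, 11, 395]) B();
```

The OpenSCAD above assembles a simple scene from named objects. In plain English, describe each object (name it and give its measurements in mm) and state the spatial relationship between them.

A is a four-legged stool. The seat is 338×322 mm, 29 mm thick, top at z = 395 mm. It stands on four square legs, each 46×46 mm in cross-section, from z = 0 to the seat underside, each flush with a corner of the seat. Four stretchers, 46 mm wide and 22 mm tall, connect adjacent legs with their undersides at z = 204 mm, each running between the inner faces of the legs it joins and aligned with the legs' outer faces on the other axis.

B is a spool: two coaxial disc flanges of radius 150 mm and thickness 6 mm, joined by a core cylinder of radius 21 mm and height 267 mm. The lower flange rests on z = 0 and the three cylinders share a vertical axis.

The spool is on top of the stool.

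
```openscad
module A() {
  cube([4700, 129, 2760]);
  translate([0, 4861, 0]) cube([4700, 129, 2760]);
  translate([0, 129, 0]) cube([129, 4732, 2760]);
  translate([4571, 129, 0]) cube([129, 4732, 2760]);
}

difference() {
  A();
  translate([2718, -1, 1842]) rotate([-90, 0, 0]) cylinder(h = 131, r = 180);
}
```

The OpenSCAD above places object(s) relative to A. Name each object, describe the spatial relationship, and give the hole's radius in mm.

A is a house frame. The house frame has a circular hole through its front wall. The hole's radius is 180 mm.

The subtracted cylinder has r = 180 mm.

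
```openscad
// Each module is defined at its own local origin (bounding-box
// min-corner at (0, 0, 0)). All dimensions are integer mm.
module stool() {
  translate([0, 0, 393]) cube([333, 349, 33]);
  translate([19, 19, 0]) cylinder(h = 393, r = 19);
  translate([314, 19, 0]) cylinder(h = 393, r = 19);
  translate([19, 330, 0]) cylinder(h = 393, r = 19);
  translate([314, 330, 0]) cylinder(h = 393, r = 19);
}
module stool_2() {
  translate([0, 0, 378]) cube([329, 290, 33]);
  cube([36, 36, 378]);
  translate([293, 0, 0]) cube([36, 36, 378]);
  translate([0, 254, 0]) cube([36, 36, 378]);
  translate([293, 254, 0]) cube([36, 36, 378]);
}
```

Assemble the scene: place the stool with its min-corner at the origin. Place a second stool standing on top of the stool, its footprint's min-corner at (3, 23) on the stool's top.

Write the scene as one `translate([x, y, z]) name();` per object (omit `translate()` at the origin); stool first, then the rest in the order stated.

stool();
translate([3, 23, 426]) stool_2();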